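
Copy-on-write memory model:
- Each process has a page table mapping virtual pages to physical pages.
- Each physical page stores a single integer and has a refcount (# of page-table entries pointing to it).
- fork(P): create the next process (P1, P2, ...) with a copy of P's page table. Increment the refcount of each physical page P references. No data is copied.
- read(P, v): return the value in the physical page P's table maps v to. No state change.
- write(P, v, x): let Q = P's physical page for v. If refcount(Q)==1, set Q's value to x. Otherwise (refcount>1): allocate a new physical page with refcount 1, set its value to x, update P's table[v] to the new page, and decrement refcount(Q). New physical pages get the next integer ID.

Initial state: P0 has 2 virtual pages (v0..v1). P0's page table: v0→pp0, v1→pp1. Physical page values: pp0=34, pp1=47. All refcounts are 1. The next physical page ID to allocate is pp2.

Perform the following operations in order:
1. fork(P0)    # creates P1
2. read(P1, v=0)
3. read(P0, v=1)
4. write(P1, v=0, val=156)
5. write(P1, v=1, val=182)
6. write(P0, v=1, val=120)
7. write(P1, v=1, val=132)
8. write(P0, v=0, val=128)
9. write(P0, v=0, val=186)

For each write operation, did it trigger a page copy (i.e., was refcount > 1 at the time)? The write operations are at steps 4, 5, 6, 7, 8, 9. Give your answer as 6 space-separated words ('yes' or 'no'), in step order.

Op 1: fork(P0) -> P1. 2 ppages; refcounts: pp0:2 pp1:2
Op 2: read(P1, v0) -> 34. No state change.
Op 3: read(P0, v1) -> 47. No state change.
Op 4: write(P1, v0, 156). refcount(pp0)=2>1 -> COPY to pp2. 3 ppages; refcounts: pp0:1 pp1:2 pp2:1
Op 5: write(P1, v1, 182). refcount(pp1)=2>1 -> COPY to pp3. 4 ppages; refcounts: pp0:1 pp1:1 pp2:1 pp3:1
Op 6: write(P0, v1, 120). refcount(pp1)=1 -> write in place. 4 ppages; refcounts: pp0:1 pp1:1 pp2:1 pp3:1
Op 7: write(P1, v1, 132). refcount(pp3)=1 -> write in place. 4 ppages; refcounts: pp0:1 pp1:1 pp2:1 pp3:1
Op 8: write(P0, v0, 128). refcount(pp0)=1 -> write in place. 4 ppages; refcounts: pp0:1 pp1:1 pp2:1 pp3:1
Op 9: write(P0, v0, 186). refcount(pp0)=1 -> write in place. 4 ppages; refcounts: pp0:1 pp1:1 pp2:1 pp3:1

yes yes no no no no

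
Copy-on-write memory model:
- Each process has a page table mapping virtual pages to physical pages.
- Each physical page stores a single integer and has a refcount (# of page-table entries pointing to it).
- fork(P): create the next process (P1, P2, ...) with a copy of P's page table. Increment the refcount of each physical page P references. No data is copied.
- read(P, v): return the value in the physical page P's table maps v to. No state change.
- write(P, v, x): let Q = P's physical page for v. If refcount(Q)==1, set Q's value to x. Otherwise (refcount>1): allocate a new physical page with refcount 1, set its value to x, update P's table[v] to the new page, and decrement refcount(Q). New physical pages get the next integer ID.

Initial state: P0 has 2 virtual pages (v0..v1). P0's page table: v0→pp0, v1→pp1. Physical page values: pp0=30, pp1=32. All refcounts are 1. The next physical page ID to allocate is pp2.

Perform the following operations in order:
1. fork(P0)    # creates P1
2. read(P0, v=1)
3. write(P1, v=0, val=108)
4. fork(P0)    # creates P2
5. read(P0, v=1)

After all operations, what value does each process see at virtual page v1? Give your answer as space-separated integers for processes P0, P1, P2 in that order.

Op 1: fork(P0) -> P1. 2 ppages; refcounts: pp0:2 pp1:2
Op 2: read(P0, v1) -> 32. No state change.
Op 3: write(P1, v0, 108). refcount(pp0)=2>1 -> COPY to pp2. 3 ppages; refcounts: pp0:1 pp1:2 pp2:1
Op 4: fork(P0) -> P2. 3 ppages; refcounts: pp0:2 pp1:3 pp2:1
Op 5: read(P0, v1) -> 32. No state change.
P0: v1 -> pp1 = 32
P1: v1 -> pp1 = 32
P2: v1 -> pp1 = 32

Answer: 32 32 32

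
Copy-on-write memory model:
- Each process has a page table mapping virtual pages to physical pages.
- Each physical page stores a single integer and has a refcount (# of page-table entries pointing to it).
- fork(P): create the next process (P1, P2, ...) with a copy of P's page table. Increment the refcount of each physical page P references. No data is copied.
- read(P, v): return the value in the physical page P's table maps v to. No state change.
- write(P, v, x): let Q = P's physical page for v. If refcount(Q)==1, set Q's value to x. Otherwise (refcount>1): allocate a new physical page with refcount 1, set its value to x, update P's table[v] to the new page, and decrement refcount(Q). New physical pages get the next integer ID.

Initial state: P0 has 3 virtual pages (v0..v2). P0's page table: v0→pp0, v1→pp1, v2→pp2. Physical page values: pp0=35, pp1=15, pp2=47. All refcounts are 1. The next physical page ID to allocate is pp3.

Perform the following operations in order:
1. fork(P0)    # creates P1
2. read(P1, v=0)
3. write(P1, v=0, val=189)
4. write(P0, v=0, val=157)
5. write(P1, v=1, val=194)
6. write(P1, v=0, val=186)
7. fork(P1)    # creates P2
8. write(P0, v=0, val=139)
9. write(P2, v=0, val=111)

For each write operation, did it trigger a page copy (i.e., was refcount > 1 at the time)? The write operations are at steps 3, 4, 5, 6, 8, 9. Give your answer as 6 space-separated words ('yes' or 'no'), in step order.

Op 1: fork(P0) -> P1. 3 ppages; refcounts: pp0:2 pp1:2 pp2:2
Op 2: read(P1, v0) -> 35. No state change.
Op 3: write(P1, v0, 189). refcount(pp0)=2>1 -> COPY to pp3. 4 ppages; refcounts: pp0:1 pp1:2 pp2:2 pp3:1
Op 4: write(P0, v0, 157). refcount(pp0)=1 -> write in place. 4 ppages; refcounts: pp0:1 pp1:2 pp2:2 pp3:1
Op 5: write(P1, v1, 194). refcount(pp1)=2>1 -> COPY to pp4. 5 ppages; refcounts: pp0:1 pp1:1 pp2:2 pp3:1 pp4:1
Op 6: write(P1, v0, 186). refcount(pp3)=1 -> write in place. 5 ppages; refcounts: pp0:1 pp1:1 pp2:2 pp3:1 pp4:1
Op 7: fork(P1) -> P2. 5 ppages; refcounts: pp0:1 pp1:1 pp2:3 pp3:2 pp4:2
Op 8: write(P0, v0, 139). refcount(pp0)=1 -> write in place. 5 ppages; refcounts: pp0:1 pp1:1 pp2:3 pp3:2 pp4:2
Op 9: write(P2, v0, 111). refcount(pp3)=2>1 -> COPY to pp5. 6 ppages; refcounts: pp0:1 pp1:1 pp2:3 pp3:1 pp4:2 pp5:1

yes no yes no no yes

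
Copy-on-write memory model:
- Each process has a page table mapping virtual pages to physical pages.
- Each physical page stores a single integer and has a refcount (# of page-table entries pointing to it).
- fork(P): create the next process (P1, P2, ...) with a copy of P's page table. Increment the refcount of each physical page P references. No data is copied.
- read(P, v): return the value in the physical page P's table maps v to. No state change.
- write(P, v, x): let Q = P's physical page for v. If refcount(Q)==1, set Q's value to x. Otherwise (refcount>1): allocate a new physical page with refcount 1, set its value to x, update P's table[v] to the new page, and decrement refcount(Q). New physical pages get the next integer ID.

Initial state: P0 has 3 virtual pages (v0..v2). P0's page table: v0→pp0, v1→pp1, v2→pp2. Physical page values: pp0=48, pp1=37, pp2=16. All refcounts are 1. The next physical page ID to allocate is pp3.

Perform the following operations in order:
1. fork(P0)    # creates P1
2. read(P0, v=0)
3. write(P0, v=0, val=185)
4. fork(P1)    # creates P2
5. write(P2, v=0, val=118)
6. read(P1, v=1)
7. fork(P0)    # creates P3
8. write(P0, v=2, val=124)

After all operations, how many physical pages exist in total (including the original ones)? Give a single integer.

Answer: 6

Derivation:
Op 1: fork(P0) -> P1. 3 ppages; refcounts: pp0:2 pp1:2 pp2:2
Op 2: read(P0, v0) -> 48. No state change.
Op 3: write(P0, v0, 185). refcount(pp0)=2>1 -> COPY to pp3. 4 ppages; refcounts: pp0:1 pp1:2 pp2:2 pp3:1
Op 4: fork(P1) -> P2. 4 ppages; refcounts: pp0:2 pp1:3 pp2:3 pp3:1
Op 5: write(P2, v0, 118). refcount(pp0)=2>1 -> COPY to pp4. 5 ppages; refcounts: pp0:1 pp1:3 pp2:3 pp3:1 pp4:1
Op 6: read(P1, v1) -> 37. No state change.
Op 7: fork(P0) -> P3. 5 ppages; refcounts: pp0:1 pp1:4 pp2:4 pp3:2 pp4:1
Op 8: write(P0, v2, 124). refcount(pp2)=4>1 -> COPY to pp5. 6 ppages; refcounts: pp0:1 pp1:4 pp2:3 pp3:2 pp4:1 pp5:1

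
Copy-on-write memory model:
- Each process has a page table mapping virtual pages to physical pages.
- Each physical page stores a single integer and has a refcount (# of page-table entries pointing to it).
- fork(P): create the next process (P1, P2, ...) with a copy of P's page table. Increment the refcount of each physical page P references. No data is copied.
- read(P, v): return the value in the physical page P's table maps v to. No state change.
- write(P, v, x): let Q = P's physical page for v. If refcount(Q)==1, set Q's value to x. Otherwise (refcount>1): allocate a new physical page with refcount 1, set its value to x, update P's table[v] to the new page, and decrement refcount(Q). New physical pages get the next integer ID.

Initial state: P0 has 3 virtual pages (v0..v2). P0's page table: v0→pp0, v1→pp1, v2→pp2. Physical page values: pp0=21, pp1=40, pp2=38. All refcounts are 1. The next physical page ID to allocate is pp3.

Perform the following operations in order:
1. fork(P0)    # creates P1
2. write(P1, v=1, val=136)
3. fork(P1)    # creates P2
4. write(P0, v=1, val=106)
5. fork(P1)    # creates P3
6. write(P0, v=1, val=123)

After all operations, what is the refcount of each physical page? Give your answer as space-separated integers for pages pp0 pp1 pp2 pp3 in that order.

Answer: 4 1 4 3

Derivation:
Op 1: fork(P0) -> P1. 3 ppages; refcounts: pp0:2 pp1:2 pp2:2
Op 2: write(P1, v1, 136). refcount(pp1)=2>1 -> COPY to pp3. 4 ppages; refcounts: pp0:2 pp1:1 pp2:2 pp3:1
Op 3: fork(P1) -> P2. 4 ppages; refcounts: pp0:3 pp1:1 pp2:3 pp3:2
Op 4: write(P0, v1, 106). refcount(pp1)=1 -> write in place. 4 ppages; refcounts: pp0:3 pp1:1 pp2:3 pp3:2
Op 5: fork(P1) -> P3. 4 ppages; refcounts: pp0:4 pp1:1 pp2:4 pp3:3
Op 6: write(P0, v1, 123). refcount(pp1)=1 -> write in place. 4 ppages; refcounts: pp0:4 pp1:1 pp2:4 pp3:3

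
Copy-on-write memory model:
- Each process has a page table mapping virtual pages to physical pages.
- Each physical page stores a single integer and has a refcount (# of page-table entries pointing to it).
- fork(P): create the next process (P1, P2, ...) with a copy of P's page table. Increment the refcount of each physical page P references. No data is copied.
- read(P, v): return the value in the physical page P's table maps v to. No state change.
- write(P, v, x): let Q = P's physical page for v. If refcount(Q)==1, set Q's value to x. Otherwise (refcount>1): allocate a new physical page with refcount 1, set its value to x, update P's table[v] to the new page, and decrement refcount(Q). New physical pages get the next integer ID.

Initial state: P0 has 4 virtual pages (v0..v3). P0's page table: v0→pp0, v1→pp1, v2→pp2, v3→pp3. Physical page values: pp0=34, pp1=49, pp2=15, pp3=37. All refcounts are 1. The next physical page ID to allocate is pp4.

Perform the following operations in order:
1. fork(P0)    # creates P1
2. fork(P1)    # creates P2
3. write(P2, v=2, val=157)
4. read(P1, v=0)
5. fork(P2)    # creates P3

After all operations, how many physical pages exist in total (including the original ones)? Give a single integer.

Answer: 5

Derivation:
Op 1: fork(P0) -> P1. 4 ppages; refcounts: pp0:2 pp1:2 pp2:2 pp3:2
Op 2: fork(P1) -> P2. 4 ppages; refcounts: pp0:3 pp1:3 pp2:3 pp3:3
Op 3: write(P2, v2, 157). refcount(pp2)=3>1 -> COPY to pp4. 5 ppages; refcounts: pp0:3 pp1:3 pp2:2 pp3:3 pp4:1
Op 4: read(P1, v0) -> 34. No state change.
Op 5: fork(P2) -> P3. 5 ppages; refcounts: pp0:4 pp1:4 pp2:2 pp3:4 pp4:2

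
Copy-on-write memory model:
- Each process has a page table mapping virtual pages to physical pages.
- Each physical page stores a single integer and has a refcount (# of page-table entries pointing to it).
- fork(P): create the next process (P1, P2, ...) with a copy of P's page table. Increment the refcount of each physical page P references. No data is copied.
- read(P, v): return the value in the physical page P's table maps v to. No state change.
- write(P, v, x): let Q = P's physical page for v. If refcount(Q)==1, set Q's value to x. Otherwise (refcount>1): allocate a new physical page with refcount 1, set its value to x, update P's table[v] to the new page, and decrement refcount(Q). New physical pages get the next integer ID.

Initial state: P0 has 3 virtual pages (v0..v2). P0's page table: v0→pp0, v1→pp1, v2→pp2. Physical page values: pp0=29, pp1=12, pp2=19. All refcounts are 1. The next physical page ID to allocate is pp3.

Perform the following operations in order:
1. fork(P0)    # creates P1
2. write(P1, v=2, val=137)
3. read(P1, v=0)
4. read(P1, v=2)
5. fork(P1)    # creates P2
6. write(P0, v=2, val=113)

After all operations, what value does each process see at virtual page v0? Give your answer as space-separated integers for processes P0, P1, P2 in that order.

Answer: 29 29 29

Derivation:
Op 1: fork(P0) -> P1. 3 ppages; refcounts: pp0:2 pp1:2 pp2:2
Op 2: write(P1, v2, 137). refcount(pp2)=2>1 -> COPY to pp3. 4 ppages; refcounts: pp0:2 pp1:2 pp2:1 pp3:1
Op 3: read(P1, v0) -> 29. No state change.
Op 4: read(P1, v2) -> 137. No state change.
Op 5: fork(P1) -> P2. 4 ppages; refcounts: pp0:3 pp1:3 pp2:1 pp3:2
Op 6: write(P0, v2, 113). refcount(pp2)=1 -> write in place. 4 ppages; refcounts: pp0:3 pp1:3 pp2:1 pp3:2
P0: v0 -> pp0 = 29
P1: v0 -> pp0 = 29
P2: v0 -> pp0 = 29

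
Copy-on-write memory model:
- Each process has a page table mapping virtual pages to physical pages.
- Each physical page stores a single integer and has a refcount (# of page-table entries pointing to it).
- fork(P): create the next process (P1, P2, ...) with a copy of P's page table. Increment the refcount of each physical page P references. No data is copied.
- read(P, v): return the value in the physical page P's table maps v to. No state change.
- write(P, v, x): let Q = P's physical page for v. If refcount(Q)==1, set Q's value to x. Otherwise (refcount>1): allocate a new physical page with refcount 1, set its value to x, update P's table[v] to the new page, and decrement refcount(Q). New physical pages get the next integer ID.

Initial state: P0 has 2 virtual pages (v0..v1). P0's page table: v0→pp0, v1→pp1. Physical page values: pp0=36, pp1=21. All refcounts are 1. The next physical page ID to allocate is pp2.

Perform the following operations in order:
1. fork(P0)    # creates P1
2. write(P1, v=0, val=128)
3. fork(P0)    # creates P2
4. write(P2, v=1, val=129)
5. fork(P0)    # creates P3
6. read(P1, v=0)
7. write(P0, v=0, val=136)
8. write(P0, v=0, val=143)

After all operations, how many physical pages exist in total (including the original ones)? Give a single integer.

Op 1: fork(P0) -> P1. 2 ppages; refcounts: pp0:2 pp1:2
Op 2: write(P1, v0, 128). refcount(pp0)=2>1 -> COPY to pp2. 3 ppages; refcounts: pp0:1 pp1:2 pp2:1
Op 3: fork(P0) -> P2. 3 ppages; refcounts: pp0:2 pp1:3 pp2:1
Op 4: write(P2, v1, 129). refcount(pp1)=3>1 -> COPY to pp3. 4 ppages; refcounts: pp0:2 pp1:2 pp2:1 pp3:1
Op 5: fork(P0) -> P3. 4 ppages; refcounts: pp0:3 pp1:3 pp2:1 pp3:1
Op 6: read(P1, v0) -> 128. No state change.
Op 7: write(P0, v0, 136). refcount(pp0)=3>1 -> COPY to pp4. 5 ppages; refcounts: pp0:2 pp1:3 pp2:1 pp3:1 pp4:1
Op 8: write(P0, v0, 143). refcount(pp4)=1 -> write in place. 5 ppages; refcounts: pp0:2 pp1:3 pp2:1 pp3:1 pp4:1

Answer: 5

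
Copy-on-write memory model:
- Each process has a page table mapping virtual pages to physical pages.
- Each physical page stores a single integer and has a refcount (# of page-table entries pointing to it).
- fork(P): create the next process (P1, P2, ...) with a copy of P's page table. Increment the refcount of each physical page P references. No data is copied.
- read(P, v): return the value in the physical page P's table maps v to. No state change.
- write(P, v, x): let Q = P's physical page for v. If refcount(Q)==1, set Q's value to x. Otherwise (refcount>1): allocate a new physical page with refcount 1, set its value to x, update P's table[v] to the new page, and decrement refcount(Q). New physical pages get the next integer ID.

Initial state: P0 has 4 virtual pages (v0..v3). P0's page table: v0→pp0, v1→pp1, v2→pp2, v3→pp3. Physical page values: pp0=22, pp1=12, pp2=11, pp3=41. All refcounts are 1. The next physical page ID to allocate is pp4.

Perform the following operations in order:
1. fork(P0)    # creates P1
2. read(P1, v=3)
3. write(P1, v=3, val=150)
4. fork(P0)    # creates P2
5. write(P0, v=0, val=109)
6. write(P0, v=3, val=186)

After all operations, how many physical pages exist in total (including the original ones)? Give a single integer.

Op 1: fork(P0) -> P1. 4 ppages; refcounts: pp0:2 pp1:2 pp2:2 pp3:2
Op 2: read(P1, v3) -> 41. No state change.
Op 3: write(P1, v3, 150). refcount(pp3)=2>1 -> COPY to pp4. 5 ppages; refcounts: pp0:2 pp1:2 pp2:2 pp3:1 pp4:1
Op 4: fork(P0) -> P2. 5 ppages; refcounts: pp0:3 pp1:3 pp2:3 pp3:2 pp4:1
Op 5: write(P0, v0, 109). refcount(pp0)=3>1 -> COPY to pp5. 6 ppages; refcounts: pp0:2 pp1:3 pp2:3 pp3:2 pp4:1 pp5:1
Op 6: write(P0, v3, 186). refcount(pp3)=2>1 -> COPY to pp6. 7 ppages; refcounts: pp0:2 pp1:3 pp2:3 pp3:1 pp4:1 pp5:1 pp6:1

Answer: 7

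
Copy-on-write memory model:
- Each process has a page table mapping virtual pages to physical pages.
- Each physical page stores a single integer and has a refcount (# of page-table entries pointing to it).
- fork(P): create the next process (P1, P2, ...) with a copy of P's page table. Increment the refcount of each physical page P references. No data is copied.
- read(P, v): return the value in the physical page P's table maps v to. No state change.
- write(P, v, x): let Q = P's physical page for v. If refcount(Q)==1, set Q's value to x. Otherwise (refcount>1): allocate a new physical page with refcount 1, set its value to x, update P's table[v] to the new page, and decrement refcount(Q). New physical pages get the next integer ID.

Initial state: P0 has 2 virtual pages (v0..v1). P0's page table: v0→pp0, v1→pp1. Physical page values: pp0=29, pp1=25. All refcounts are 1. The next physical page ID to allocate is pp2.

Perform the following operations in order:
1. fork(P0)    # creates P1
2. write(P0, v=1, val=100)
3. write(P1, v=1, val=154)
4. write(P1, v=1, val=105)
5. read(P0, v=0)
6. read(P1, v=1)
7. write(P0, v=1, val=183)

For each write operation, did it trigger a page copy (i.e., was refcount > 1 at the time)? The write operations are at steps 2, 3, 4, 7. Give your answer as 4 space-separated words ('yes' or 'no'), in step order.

Op 1: fork(P0) -> P1. 2 ppages; refcounts: pp0:2 pp1:2
Op 2: write(P0, v1, 100). refcount(pp1)=2>1 -> COPY to pp2. 3 ppages; refcounts: pp0:2 pp1:1 pp2:1
Op 3: write(P1, v1, 154). refcount(pp1)=1 -> write in place. 3 ppages; refcounts: pp0:2 pp1:1 pp2:1
Op 4: write(P1, v1, 105). refcount(pp1)=1 -> write in place. 3 ppages; refcounts: pp0:2 pp1:1 pp2:1
Op 5: read(P0, v0) -> 29. No state change.
Op 6: read(P1, v1) -> 105. No state change.
Op 7: write(P0, v1, 183). refcount(pp2)=1 -> write in place. 3 ppages; refcounts: pp0:2 pp1:1 pp2:1

yes no no no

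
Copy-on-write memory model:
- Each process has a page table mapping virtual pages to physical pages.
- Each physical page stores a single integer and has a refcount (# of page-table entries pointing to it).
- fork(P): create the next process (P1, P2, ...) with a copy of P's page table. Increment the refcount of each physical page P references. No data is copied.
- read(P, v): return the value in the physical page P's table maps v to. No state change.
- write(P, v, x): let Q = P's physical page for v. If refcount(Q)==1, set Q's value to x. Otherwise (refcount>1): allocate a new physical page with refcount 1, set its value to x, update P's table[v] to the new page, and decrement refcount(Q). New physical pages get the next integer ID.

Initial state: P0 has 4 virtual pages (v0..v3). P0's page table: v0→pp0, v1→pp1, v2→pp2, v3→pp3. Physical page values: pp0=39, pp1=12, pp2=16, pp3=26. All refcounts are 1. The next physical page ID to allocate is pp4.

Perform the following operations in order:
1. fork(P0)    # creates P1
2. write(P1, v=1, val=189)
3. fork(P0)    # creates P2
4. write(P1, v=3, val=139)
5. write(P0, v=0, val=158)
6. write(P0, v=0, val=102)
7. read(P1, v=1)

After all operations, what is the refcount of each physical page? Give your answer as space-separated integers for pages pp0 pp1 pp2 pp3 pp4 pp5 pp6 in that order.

Op 1: fork(P0) -> P1. 4 ppages; refcounts: pp0:2 pp1:2 pp2:2 pp3:2
Op 2: write(P1, v1, 189). refcount(pp1)=2>1 -> COPY to pp4. 5 ppages; refcounts: pp0:2 pp1:1 pp2:2 pp3:2 pp4:1
Op 3: fork(P0) -> P2. 5 ppages; refcounts: pp0:3 pp1:2 pp2:3 pp3:3 pp4:1
Op 4: write(P1, v3, 139). refcount(pp3)=3>1 -> COPY to pp5. 6 ppages; refcounts: pp0:3 pp1:2 pp2:3 pp3:2 pp4:1 pp5:1
Op 5: write(P0, v0, 158). refcount(pp0)=3>1 -> COPY to pp6. 7 ppages; refcounts: pp0:2 pp1:2 pp2:3 pp3:2 pp4:1 pp5:1 pp6:1
Op 6: write(P0, v0, 102). refcount(pp6)=1 -> write in place. 7 ppages; refcounts: pp0:2 pp1:2 pp2:3 pp3:2 pp4:1 pp5:1 pp6:1
Op 7: read(P1, v1) -> 189. No state change.

Answer: 2 2 3 2 1 1 1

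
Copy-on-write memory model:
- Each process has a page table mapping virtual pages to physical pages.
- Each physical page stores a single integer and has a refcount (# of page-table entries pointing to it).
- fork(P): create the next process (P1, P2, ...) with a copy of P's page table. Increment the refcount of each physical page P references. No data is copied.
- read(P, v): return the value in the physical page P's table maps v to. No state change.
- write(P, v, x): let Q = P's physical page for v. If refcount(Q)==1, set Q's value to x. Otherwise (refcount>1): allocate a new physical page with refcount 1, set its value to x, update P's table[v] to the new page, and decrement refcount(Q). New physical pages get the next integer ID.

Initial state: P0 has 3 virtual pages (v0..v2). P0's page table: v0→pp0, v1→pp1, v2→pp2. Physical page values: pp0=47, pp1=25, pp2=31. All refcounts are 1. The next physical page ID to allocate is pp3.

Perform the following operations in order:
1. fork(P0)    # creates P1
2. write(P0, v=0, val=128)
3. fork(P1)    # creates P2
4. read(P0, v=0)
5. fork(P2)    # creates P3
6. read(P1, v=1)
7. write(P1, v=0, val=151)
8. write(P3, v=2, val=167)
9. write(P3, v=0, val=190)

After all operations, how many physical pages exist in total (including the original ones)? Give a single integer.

Op 1: fork(P0) -> P1. 3 ppages; refcounts: pp0:2 pp1:2 pp2:2
Op 2: write(P0, v0, 128). refcount(pp0)=2>1 -> COPY to pp3. 4 ppages; refcounts: pp0:1 pp1:2 pp2:2 pp3:1
Op 3: fork(P1) -> P2. 4 ppages; refcounts: pp0:2 pp1:3 pp2:3 pp3:1
Op 4: read(P0, v0) -> 128. No state change.
Op 5: fork(P2) -> P3. 4 ppages; refcounts: pp0:3 pp1:4 pp2:4 pp3:1
Op 6: read(P1, v1) -> 25. No state change.
Op 7: write(P1, v0, 151). refcount(pp0)=3>1 -> COPY to pp4. 5 ppages; refcounts: pp0:2 pp1:4 pp2:4 pp3:1 pp4:1
Op 8: write(P3, v2, 167). refcount(pp2)=4>1 -> COPY to pp5. 6 ppages; refcounts: pp0:2 pp1:4 pp2:3 pp3:1 pp4:1 pp5:1
Op 9: write(P3, v0, 190). refcount(pp0)=2>1 -> COPY to pp6. 7 ppages; refcounts: pp0:1 pp1:4 pp2:3 pp3:1 pp4:1 pp5:1 pp6:1

Answer: 7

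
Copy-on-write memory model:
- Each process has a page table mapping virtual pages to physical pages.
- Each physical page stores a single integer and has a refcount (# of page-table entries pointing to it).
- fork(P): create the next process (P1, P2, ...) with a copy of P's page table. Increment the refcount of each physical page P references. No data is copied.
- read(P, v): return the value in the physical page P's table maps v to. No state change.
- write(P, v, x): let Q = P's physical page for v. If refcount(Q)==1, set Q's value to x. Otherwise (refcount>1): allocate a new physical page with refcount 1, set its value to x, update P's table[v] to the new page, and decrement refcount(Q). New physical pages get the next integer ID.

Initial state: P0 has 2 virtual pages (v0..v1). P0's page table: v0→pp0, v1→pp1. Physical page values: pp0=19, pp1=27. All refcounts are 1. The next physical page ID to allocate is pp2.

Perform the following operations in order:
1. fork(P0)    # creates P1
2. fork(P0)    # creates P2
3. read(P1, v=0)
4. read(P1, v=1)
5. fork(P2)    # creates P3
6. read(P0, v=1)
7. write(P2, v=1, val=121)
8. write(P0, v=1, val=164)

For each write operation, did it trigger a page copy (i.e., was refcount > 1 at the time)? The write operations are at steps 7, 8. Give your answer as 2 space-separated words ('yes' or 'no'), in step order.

Op 1: fork(P0) -> P1. 2 ppages; refcounts: pp0:2 pp1:2
Op 2: fork(P0) -> P2. 2 ppages; refcounts: pp0:3 pp1:3
Op 3: read(P1, v0) -> 19. No state change.
Op 4: read(P1, v1) -> 27. No state change.
Op 5: fork(P2) -> P3. 2 ppages; refcounts: pp0:4 pp1:4
Op 6: read(P0, v1) -> 27. No state change.
Op 7: write(P2, v1, 121). refcount(pp1)=4>1 -> COPY to pp2. 3 ppages; refcounts: pp0:4 pp1:3 pp2:1
Op 8: write(P0, v1, 164). refcount(pp1)=3>1 -> COPY to pp3. 4 ppages; refcounts: pp0:4 pp1:2 pp2:1 pp3:1

yes yes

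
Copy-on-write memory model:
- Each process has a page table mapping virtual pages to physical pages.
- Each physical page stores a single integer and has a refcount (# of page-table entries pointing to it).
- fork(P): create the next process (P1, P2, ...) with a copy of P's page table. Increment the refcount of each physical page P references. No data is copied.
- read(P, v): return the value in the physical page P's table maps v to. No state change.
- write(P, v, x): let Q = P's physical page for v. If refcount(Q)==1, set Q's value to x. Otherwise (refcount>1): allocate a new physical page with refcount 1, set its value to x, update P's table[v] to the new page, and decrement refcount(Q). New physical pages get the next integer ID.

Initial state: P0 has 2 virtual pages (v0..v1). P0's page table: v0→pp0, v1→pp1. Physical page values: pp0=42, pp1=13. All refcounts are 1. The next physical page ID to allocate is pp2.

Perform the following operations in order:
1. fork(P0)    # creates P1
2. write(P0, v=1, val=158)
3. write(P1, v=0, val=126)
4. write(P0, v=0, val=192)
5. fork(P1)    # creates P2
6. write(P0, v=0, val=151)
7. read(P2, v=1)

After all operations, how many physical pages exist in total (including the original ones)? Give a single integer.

Op 1: fork(P0) -> P1. 2 ppages; refcounts: pp0:2 pp1:2
Op 2: write(P0, v1, 158). refcount(pp1)=2>1 -> COPY to pp2. 3 ppages; refcounts: pp0:2 pp1:1 pp2:1
Op 3: write(P1, v0, 126). refcount(pp0)=2>1 -> COPY to pp3. 4 ppages; refcounts: pp0:1 pp1:1 pp2:1 pp3:1
Op 4: write(P0, v0, 192). refcount(pp0)=1 -> write in place. 4 ppages; refcounts: pp0:1 pp1:1 pp2:1 pp3:1
Op 5: fork(P1) -> P2. 4 ppages; refcounts: pp0:1 pp1:2 pp2:1 pp3:2
Op 6: write(P0, v0, 151). refcount(pp0)=1 -> write in place. 4 ppages; refcounts: pp0:1 pp1:2 pp2:1 pp3:2
Op 7: read(P2, v1) -> 13. No state change.

Answer: 4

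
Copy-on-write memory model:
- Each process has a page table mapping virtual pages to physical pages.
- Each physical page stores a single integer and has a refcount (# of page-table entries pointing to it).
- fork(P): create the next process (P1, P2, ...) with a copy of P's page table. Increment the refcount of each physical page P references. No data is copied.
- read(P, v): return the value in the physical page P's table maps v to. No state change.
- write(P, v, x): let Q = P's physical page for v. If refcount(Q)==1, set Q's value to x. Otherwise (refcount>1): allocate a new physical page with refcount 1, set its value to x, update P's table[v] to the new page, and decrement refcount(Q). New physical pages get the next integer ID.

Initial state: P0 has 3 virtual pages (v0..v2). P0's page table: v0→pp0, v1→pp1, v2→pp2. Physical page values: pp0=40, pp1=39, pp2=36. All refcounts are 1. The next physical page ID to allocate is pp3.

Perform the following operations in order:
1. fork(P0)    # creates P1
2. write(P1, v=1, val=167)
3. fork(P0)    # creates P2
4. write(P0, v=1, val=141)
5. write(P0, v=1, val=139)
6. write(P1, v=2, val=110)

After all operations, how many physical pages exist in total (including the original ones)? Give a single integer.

Answer: 6

Derivation:
Op 1: fork(P0) -> P1. 3 ppages; refcounts: pp0:2 pp1:2 pp2:2
Op 2: write(P1, v1, 167). refcount(pp1)=2>1 -> COPY to pp3. 4 ppages; refcounts: pp0:2 pp1:1 pp2:2 pp3:1
Op 3: fork(P0) -> P2. 4 ppages; refcounts: pp0:3 pp1:2 pp2:3 pp3:1
Op 4: write(P0, v1, 141). refcount(pp1)=2>1 -> COPY to pp4. 5 ppages; refcounts: pp0:3 pp1:1 pp2:3 pp3:1 pp4:1
Op 5: write(P0, v1, 139). refcount(pp4)=1 -> write in place. 5 ppages; refcounts: pp0:3 pp1:1 pp2:3 pp3:1 pp4:1
Op 6: write(P1, v2, 110). refcount(pp2)=3>1 -> COPY to pp5. 6 ppages; refcounts: pp0:3 pp1:1 pp2:2 pp3:1 pp4:1 pp5:1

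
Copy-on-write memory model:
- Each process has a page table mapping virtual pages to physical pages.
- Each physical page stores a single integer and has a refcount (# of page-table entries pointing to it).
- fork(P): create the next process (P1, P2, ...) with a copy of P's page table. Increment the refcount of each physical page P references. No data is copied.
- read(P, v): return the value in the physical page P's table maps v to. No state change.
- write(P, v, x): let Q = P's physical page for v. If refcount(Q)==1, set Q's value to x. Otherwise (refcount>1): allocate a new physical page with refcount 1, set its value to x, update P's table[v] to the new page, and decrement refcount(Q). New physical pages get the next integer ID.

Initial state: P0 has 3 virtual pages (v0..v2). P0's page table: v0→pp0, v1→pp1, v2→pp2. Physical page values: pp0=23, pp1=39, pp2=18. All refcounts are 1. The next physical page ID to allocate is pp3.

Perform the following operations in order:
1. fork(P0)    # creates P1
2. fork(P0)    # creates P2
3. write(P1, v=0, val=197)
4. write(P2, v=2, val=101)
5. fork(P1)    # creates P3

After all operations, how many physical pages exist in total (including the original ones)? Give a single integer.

Answer: 5

Derivation:
Op 1: fork(P0) -> P1. 3 ppages; refcounts: pp0:2 pp1:2 pp2:2
Op 2: fork(P0) -> P2. 3 ppages; refcounts: pp0:3 pp1:3 pp2:3
Op 3: write(P1, v0, 197). refcount(pp0)=3>1 -> COPY to pp3. 4 ppages; refcounts: pp0:2 pp1:3 pp2:3 pp3:1
Op 4: write(P2, v2, 101). refcount(pp2)=3>1 -> COPY to pp4. 5 ppages; refcounts: pp0:2 pp1:3 pp2:2 pp3:1 pp4:1
Op 5: fork(P1) -> P3. 5 ppages; refcounts: pp0:2 pp1:4 pp2:3 pp3:2 pp4:1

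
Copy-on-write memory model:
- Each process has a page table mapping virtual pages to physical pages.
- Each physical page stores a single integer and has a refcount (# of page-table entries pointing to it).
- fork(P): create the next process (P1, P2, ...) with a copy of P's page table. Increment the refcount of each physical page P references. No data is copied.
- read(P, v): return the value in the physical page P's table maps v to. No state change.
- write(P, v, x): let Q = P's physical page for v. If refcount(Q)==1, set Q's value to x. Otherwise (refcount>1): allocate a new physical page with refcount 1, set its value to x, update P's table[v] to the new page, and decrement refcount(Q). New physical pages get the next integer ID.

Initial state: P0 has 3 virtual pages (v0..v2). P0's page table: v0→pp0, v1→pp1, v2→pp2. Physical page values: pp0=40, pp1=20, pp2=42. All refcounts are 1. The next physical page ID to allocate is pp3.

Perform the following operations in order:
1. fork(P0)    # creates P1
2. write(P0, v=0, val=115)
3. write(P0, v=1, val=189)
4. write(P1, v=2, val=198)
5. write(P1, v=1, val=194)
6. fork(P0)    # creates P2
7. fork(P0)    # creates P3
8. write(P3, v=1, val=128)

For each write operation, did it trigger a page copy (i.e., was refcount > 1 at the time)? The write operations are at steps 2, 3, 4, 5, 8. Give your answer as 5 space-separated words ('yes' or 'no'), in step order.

Op 1: fork(P0) -> P1. 3 ppages; refcounts: pp0:2 pp1:2 pp2:2
Op 2: write(P0, v0, 115). refcount(pp0)=2>1 -> COPY to pp3. 4 ppages; refcounts: pp0:1 pp1:2 pp2:2 pp3:1
Op 3: write(P0, v1, 189). refcount(pp1)=2>1 -> COPY to pp4. 5 ppages; refcounts: pp0:1 pp1:1 pp2:2 pp3:1 pp4:1
Op 4: write(P1, v2, 198). refcount(pp2)=2>1 -> COPY to pp5. 6 ppages; refcounts: pp0:1 pp1:1 pp2:1 pp3:1 pp4:1 pp5:1
Op 5: write(P1, v1, 194). refcount(pp1)=1 -> write in place. 6 ppages; refcounts: pp0:1 pp1:1 pp2:1 pp3:1 pp4:1 pp5:1
Op 6: fork(P0) -> P2. 6 ppages; refcounts: pp0:1 pp1:1 pp2:2 pp3:2 pp4:2 pp5:1
Op 7: fork(P0) -> P3. 6 ppages; refcounts: pp0:1 pp1:1 pp2:3 pp3:3 pp4:3 pp5:1
Op 8: write(P3, v1, 128). refcount(pp4)=3>1 -> COPY to pp6. 7 ppages; refcounts: pp0:1 pp1:1 pp2:3 pp3:3 pp4:2 pp5:1 pp6:1

yes yes yes no yes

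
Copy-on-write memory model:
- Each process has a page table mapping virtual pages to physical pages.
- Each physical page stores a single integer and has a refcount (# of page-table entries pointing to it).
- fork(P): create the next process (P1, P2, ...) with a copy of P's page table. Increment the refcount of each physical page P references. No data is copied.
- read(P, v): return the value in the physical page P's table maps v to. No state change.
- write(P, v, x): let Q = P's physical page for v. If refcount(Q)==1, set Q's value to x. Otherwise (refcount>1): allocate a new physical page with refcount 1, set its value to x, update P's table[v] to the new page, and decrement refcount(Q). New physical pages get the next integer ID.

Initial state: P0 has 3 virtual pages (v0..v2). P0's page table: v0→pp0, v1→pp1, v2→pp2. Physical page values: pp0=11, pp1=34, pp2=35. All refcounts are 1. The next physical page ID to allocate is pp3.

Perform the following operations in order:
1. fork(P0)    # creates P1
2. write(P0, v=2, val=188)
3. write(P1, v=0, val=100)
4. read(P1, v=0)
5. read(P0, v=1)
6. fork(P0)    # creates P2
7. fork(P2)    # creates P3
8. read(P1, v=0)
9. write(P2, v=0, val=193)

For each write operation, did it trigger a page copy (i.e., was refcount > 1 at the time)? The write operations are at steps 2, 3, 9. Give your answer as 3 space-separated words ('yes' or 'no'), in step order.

Op 1: fork(P0) -> P1. 3 ppages; refcounts: pp0:2 pp1:2 pp2:2
Op 2: write(P0, v2, 188). refcount(pp2)=2>1 -> COPY to pp3. 4 ppages; refcounts: pp0:2 pp1:2 pp2:1 pp3:1
Op 3: write(P1, v0, 100). refcount(pp0)=2>1 -> COPY to pp4. 5 ppages; refcounts: pp0:1 pp1:2 pp2:1 pp3:1 pp4:1
Op 4: read(P1, v0) -> 100. No state change.
Op 5: read(P0, v1) -> 34. No state change.
Op 6: fork(P0) -> P2. 5 ppages; refcounts: pp0:2 pp1:3 pp2:1 pp3:2 pp4:1
Op 7: fork(P2) -> P3. 5 ppages; refcounts: pp0:3 pp1:4 pp2:1 pp3:3 pp4:1
Op 8: read(P1, v0) -> 100. No state change.
Op 9: write(P2, v0, 193). refcount(pp0)=3>1 -> COPY to pp5. 6 ppages; refcounts: pp0:2 pp1:4 pp2:1 pp3:3 pp4:1 pp5:1

yes yes yes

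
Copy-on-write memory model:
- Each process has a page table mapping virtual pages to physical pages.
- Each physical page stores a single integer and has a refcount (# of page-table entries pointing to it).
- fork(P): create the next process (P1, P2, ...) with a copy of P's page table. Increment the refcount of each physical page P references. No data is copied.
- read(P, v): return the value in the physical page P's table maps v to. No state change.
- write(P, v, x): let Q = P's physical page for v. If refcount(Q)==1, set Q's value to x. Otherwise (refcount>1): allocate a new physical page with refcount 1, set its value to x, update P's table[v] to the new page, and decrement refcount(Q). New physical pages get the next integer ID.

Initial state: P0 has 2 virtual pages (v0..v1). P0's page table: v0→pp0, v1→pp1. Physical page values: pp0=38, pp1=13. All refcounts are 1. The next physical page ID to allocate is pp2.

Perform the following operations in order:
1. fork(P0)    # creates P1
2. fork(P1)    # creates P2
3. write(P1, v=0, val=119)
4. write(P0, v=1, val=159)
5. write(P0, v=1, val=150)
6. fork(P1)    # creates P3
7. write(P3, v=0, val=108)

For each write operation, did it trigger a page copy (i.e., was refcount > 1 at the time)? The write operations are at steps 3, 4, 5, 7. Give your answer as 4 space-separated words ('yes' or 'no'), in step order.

Op 1: fork(P0) -> P1. 2 ppages; refcounts: pp0:2 pp1:2
Op 2: fork(P1) -> P2. 2 ppages; refcounts: pp0:3 pp1:3
Op 3: write(P1, v0, 119). refcount(pp0)=3>1 -> COPY to pp2. 3 ppages; refcounts: pp0:2 pp1:3 pp2:1
Op 4: write(P0, v1, 159). refcount(pp1)=3>1 -> COPY to pp3. 4 ppages; refcounts: pp0:2 pp1:2 pp2:1 pp3:1
Op 5: write(P0, v1, 150). refcount(pp3)=1 -> write in place. 4 ppages; refcounts: pp0:2 pp1:2 pp2:1 pp3:1
Op 6: fork(P1) -> P3. 4 ppages; refcounts: pp0:2 pp1:3 pp2:2 pp3:1
Op 7: write(P3, v0, 108). refcount(pp2)=2>1 -> COPY to pp4. 5 ppages; refcounts: pp0:2 pp1:3 pp2:1 pp3:1 pp4:1

yes yes no yes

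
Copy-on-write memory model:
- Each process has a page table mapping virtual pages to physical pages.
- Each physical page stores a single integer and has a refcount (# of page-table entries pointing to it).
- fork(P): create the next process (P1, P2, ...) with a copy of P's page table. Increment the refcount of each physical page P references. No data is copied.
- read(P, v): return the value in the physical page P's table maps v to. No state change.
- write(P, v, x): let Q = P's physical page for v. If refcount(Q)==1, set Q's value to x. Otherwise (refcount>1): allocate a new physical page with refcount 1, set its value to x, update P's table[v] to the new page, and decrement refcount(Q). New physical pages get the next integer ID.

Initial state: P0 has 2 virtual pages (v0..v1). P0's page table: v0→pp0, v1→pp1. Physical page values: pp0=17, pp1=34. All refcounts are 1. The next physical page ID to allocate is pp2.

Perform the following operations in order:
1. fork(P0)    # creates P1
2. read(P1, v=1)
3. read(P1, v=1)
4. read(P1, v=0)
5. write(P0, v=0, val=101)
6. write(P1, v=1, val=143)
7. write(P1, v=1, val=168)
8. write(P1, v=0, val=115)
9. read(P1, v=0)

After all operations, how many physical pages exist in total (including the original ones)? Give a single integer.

Op 1: fork(P0) -> P1. 2 ppages; refcounts: pp0:2 pp1:2
Op 2: read(P1, v1) -> 34. No state change.
Op 3: read(P1, v1) -> 34. No state change.
Op 4: read(P1, v0) -> 17. No state change.
Op 5: write(P0, v0, 101). refcount(pp0)=2>1 -> COPY to pp2. 3 ppages; refcounts: pp0:1 pp1:2 pp2:1
Op 6: write(P1, v1, 143). refcount(pp1)=2>1 -> COPY to pp3. 4 ppages; refcounts: pp0:1 pp1:1 pp2:1 pp3:1
Op 7: write(P1, v1, 168). refcount(pp3)=1 -> write in place. 4 ppages; refcounts: pp0:1 pp1:1 pp2:1 pp3:1
Op 8: write(P1, v0, 115). refcount(pp0)=1 -> write in place. 4 ppages; refcounts: pp0:1 pp1:1 pp2:1 pp3:1
Op 9: read(P1, v0) -> 115. No state change.

Answer: 4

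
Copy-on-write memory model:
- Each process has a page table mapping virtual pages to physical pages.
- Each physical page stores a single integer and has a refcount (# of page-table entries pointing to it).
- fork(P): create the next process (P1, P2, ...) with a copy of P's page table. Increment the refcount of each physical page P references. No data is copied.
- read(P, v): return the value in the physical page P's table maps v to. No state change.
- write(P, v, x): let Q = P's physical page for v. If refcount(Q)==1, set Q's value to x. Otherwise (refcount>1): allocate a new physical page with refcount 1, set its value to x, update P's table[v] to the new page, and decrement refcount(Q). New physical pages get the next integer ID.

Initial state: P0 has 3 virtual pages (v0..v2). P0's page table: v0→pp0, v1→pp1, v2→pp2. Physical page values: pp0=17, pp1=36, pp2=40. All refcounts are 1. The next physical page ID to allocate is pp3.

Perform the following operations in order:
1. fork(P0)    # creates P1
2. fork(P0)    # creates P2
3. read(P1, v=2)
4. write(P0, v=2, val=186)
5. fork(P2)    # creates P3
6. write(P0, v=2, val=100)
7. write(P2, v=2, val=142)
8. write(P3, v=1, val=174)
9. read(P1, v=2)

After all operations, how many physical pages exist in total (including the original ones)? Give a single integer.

Op 1: fork(P0) -> P1. 3 ppages; refcounts: pp0:2 pp1:2 pp2:2
Op 2: fork(P0) -> P2. 3 ppages; refcounts: pp0:3 pp1:3 pp2:3
Op 3: read(P1, v2) -> 40. No state change.
Op 4: write(P0, v2, 186). refcount(pp2)=3>1 -> COPY to pp3. 4 ppages; refcounts: pp0:3 pp1:3 pp2:2 pp3:1
Op 5: fork(P2) -> P3. 4 ppages; refcounts: pp0:4 pp1:4 pp2:3 pp3:1
Op 6: write(P0, v2, 100). refcount(pp3)=1 -> write in place. 4 ppages; refcounts: pp0:4 pp1:4 pp2:3 pp3:1
Op 7: write(P2, v2, 142). refcount(pp2)=3>1 -> COPY to pp4. 5 ppages; refcounts: pp0:4 pp1:4 pp2:2 pp3:1 pp4:1
Op 8: write(P3, v1, 174). refcount(pp1)=4>1 -> COPY to pp5. 6 ppages; refcounts: pp0:4 pp1:3 pp2:2 pp3:1 pp4:1 pp5:1
Op 9: read(P1, v2) -> 40. No state change.

Answer: 6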